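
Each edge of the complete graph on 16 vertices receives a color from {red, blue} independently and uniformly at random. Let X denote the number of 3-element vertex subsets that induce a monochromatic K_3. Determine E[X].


Let X = Σ_S X_S over the C(16, 3) = 560 subsets S of size 3, where X_S = 1 if the K_3 on S is monochromatic.
For a fixed S, the K_3 on S has C(3, 2) = 3 edges. P[all 3 edges red] = (1/2)^3, and likewise for blue, so P[monochromatic] = 2·(1/2)^3 = 2^{1 − 3} = 1/4.
By linearity: E[X] = C(16, 3) · 2^{1 − 3} = 560 · 1/4 = 140.
Numerically: E[X] ≈ 140.0000.

E[X] = C(16,3)·2^(1−C(3,2)) = 140 ≈ 140.0000.


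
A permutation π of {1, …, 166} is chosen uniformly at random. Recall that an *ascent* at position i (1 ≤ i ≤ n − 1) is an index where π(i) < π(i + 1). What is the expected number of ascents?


Write X = Σ X_I over i = 1, …, 165, with X_I the indicator of one ascent.
There are 165 indicators.
For each fixed i, the pair (π(i), π(i+1)) is a uniformly random ordered pair of distinct values from {1, …, 166}; by symmetry P[π(i) < π(i+1)] = 1/2.
By linearity: E[X] = 165 · (1/2) = (166 − 1) · (1/2) = 165/2 ≈ 82.5000.

E[X] = 165/2 = 82.5000.


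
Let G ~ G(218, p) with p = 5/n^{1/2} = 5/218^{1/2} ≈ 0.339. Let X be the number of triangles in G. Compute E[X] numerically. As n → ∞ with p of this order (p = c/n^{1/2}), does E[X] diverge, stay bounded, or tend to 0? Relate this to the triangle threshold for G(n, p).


Number of potential triangles: C(218, 3) = 1703016.
Each occurs with probability p³ ≈ (0.339)³ ≈ 3.88352e-02.
By linearity: E[X] = C(218, 3)·p³ ≈ 1703016 · 3.88352e-02 ≈ 66136.925.
Since α = 1/2 < 1, p = c/n^{1/2} ≫ 1/n is above the triangle threshold p ~ 1/n. Asymptotically E[X] ~ (c³/6)·n^{3(1−α)} = (5³/6)·n^{1.5} → ∞; triangles are abundant w.h.p.

E[X] ≈ 66136.925; in regime p = Θ(1/n^{1/2}) E[X] diverges (above the triangle threshold p ~ 1/n).


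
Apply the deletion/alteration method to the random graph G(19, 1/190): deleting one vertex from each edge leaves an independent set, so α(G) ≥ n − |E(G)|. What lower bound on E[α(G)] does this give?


E[|E(G)|] = C(19, 2)·p = 171 · (1/190) = 9/10.
E[α(G)] ≥ n − E[|E(G)|] = 19 − 9/10 = 181/10.
Numerically: ≈ 18.10000.
(This is only a lower bound; the true E[α(G)] may be larger.)

E[α(G)] ≥ 181/10 ≈ 18.10000.


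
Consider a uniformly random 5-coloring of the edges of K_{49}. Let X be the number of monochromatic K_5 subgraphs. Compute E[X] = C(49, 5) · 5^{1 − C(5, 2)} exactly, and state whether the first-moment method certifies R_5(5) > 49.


E[X] = C(49, 5) · 5^{1 − 10} = 1906884 · 5^{−9} = 1906884/1953125.
As a reduced fraction: E[X] = 1906884/1953125 ≈ 0.976.
Is E[X] < 1? YES.
Since E[X] < 1, there exists a 5-coloring of K_{49} with no monochromatic K_5; hence R_5(5) > 49.

E[X] = 1906884/1953125 ≈ 0.976; E[X] < 1, so R_5(5) > 49.


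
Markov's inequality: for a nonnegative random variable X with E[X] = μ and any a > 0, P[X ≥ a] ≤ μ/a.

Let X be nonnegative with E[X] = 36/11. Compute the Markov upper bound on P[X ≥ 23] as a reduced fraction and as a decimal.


μ = E[X] = 36/11, a = 23.
Markov: P[X ≥ 23] ≤ μ/a = (36/11)/23 = 36/253.
Numerically: ≈ 0.1423.
(Since a = 23 > μ = 3.2727, the bound 36/253 is < 1 and informative.)

P[X ≥ 23] ≤ 36/253 ≈ 0.1423.


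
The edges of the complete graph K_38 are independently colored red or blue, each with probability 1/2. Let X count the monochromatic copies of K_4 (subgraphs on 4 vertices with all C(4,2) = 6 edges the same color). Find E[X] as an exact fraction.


Let X = Σ_S X_S over the C(38, 4) = 73815 subsets S of size 4, where X_S = 1 if the K_4 on S is monochromatic.
For a fixed S, the K_4 on S has C(4, 2) = 6 edges. P[all 6 edges red] = (1/2)^6, and likewise for blue, so P[monochromatic] = 2·(1/2)^6 = 2^{1 − 6} = 1/32.
By linearity: E[X] = C(38, 4) · 2^{1 − 6} = 73815 · 1/32 = 73815/32.
Numerically: E[X] ≈ 2306.71875.

E[X] = C(38,4)·2^(1−C(4,2)) = 73815/32 ≈ 2306.71875.


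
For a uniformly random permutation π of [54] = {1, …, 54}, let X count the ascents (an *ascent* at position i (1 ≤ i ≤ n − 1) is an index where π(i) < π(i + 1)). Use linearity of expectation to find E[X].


Write X = Σ X_I over i = 1, …, 53, with X_I the indicator of one ascent.
There are 53 indicators.
For each fixed i, the pair (π(i), π(i+1)) is a uniformly random ordered pair of distinct values from {1, …, 54}; by symmetry P[π(i) < π(i+1)] = 1/2.
By linearity: E[X] = 53 · (1/2) = (54 − 1) · (1/2) = 53/2 ≈ 26.500000.

E[X] = 53/2 = 26.500000.


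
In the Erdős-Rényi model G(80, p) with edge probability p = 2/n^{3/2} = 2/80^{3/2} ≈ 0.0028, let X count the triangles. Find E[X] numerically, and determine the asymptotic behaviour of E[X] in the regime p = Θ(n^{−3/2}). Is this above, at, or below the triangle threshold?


Number of potential triangles: C(80, 3) = 82160.
Each occurs with probability p³ ≈ (0.0028)³ ≈ 2.18366e-08.
By linearity: E[X] = C(80, 3)·p³ ≈ 82160 · 2.18366e-08 ≈ 0.002.
Since α = 3/2 > 1, p = c/n^{3/2} = o(1/n) is below the triangle threshold p ~ 1/n. Asymptotically E[X] ~ (c³/6)·n^{3(1−α)} = (2³/6)·n^{-1.5} → 0, so by Markov's inequality G has no triangles w.h.p.

E[X] ≈ 0.002; in regime p = Θ(1/n^{3/2}) E[X] tends to 0 (below the triangle threshold p ~ 1/n).


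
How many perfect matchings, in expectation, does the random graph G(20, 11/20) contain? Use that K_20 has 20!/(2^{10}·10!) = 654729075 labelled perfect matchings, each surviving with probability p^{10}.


K_20 has 20!/(2^{10}·10!) = 654729075 labelled perfect matchings.
For each such perfect matching H, let X_H = 1 if all 10 edges of H are present in G. Then P[X_H = 1] = p^{10} = (11/20)^{10} = 25937424601/10240000000000.
By linearity: E[X] = Σ_H E[X_H] = 654729075 · p^{10} = 654729075 · 25937424601/10240000000000 = 679279440675798963/409600000000.
Numerically: E[X] ≈ 1.658e+06.

E[X] = 654729075 · (11/20)^{10} = 679279440675798963/409600000000 ≈ 1.658e+06.


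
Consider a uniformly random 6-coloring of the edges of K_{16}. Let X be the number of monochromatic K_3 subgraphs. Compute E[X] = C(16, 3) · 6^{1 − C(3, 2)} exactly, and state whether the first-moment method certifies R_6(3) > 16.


E[X] = C(16, 3) · 6^{1 − 3} = 560 · 6^{−2} = 560/36.
As a reduced fraction: E[X] = 140/9 ≈ 15.556.
Is E[X] < 1? NO.
Since E[X] ≥ 1, the first-moment bound is inconclusive at n = 16; it does NOT by itself certify R_6(3) > 16.

E[X] = 140/9 ≈ 15.556; E[X] ≥ 1; first-moment method inconclusive here.


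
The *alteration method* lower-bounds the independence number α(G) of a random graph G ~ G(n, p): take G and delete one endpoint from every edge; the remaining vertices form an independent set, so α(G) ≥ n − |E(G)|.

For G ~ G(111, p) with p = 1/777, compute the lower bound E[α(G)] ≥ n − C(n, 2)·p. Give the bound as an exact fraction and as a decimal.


E[|E(G)|] = C(111, 2)·p = 6105 · (1/777) = 55/7.
E[α(G)] ≥ n − E[|E(G)|] = 111 − 55/7 = 722/7.
Numerically: ≈ 103.1429.
(This is only a lower bound; the true E[α(G)] may be larger.)

E[α(G)] ≥ 722/7 ≈ 103.1429.


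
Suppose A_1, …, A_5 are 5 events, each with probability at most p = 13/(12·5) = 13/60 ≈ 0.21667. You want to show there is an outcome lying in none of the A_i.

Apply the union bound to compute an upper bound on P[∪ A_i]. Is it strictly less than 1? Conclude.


Union bound: P[∪_{i=1}^{5} A_i] ≤ Σ_i P[A_i] ≤ 5·p = 5·(13/60) = 13/12.
Numerically: 13/12 ≈ 1.08333.
Is 13/12 < 1? NO.
Since the bound 13/12 is ≥ 1, the union bound is uninformative here; it does NOT by itself certify existence.

5·p = 13/12 ≈ 1.08333; existence NOT certified by the union bound.


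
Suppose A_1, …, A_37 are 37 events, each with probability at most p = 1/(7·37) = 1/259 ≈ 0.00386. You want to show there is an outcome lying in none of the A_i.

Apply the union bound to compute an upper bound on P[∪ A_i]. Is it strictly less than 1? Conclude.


Union bound: P[∪_{i=1}^{37} A_i] ≤ Σ_i P[A_i] ≤ 37·p = 37·(1/259) = 1/7.
Numerically: 1/7 ≈ 0.14286.
Is 1/7 < 1? YES.
Since P[∪ A_i] ≤ 1/7 < 1, the complement has P[∩ A_i^c] ≥ 1 − 1/7 = 6/7 > 0, so some outcome avoids every A_i.

37·p = 1/7 ≈ 0.14286; existence CERTIFIED by the union bound.


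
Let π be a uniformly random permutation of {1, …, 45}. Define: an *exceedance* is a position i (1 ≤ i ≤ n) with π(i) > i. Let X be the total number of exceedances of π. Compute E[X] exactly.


Write X = Σ_{i=1}^{45} X_i, where X_i = 1_{π(i) > i}.
For each fixed i, π(i) is uniform over {1, …, 45} (marginal of a uniform permutation), so P[π(i) > i] = (n − i)/n. Summing: Σ_{i=1}^{45} (n − i)/n = (0 + 1 + … + 44)/45 = 45(45 − 1)/(2·45) = (45 − 1)/2.
Hence E[X] = Σ_{i=1}^{45} (45 − i)/45 = 22 ≈ 22.000000.

E[X] = 22 = 22.000000.


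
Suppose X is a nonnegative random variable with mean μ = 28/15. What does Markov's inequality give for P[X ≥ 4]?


μ = E[X] = 28/15, a = 4.
Markov: P[X ≥ 4] ≤ μ/a = (28/15)/4 = 7/15.
Numerically: ≈ 0.467.
(Since a = 4 > μ = 1.867, the bound 7/15 is < 1 and informative.)

P[X ≥ 4] ≤ 7/15 ≈ 0.467.


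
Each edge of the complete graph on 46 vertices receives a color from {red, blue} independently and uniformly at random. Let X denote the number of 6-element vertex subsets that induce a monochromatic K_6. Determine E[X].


Let X = Σ_S X_S over the C(46, 6) = 9366819 subsets S of size 6, where X_S = 1 if the K_6 on S is monochromatic.
For a fixed S, the K_6 on S has C(6, 2) = 15 edges. P[all 15 edges red] = (1/2)^15, and likewise for blue, so P[monochromatic] = 2·(1/2)^15 = 2^{1 − 15} = 1/16384.
Summing: E[X] = C(46, 6) · 2^{1 − 15} = 9366819 · 1/16384 = 9366819/16384.
Numerically: E[X] ≈ 571.705.

E[X] = C(46,6)·2^(1−C(6,2)) = 9366819/16384 ≈ 571.705.


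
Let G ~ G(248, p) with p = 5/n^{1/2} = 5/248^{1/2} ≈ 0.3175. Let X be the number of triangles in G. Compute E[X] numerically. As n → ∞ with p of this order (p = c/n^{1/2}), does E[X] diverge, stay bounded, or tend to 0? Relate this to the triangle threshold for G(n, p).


Number of potential triangles: C(248, 3) = 2511496.
Each occurs with probability p³ ≈ (0.3175)³ ≈ 3.200608e-02.
By linearity: E[X] = C(248, 3)·p³ ≈ 2511496 · 3.200608e-02 ≈ 80383.1429.
Since α = 1/2 < 1, p = c/n^{1/2} ≫ 1/n is above the triangle threshold p ~ 1/n. Asymptotically E[X] ~ (c³/6)·n^{3(1−α)} = (5³/6)·n^{1.5} → ∞; triangles are abundant w.h.p.

E[X] ≈ 80383.1429; in regime p = Θ(1/n^{1/2}) E[X] diverges (above the triangle threshold p ~ 1/n).


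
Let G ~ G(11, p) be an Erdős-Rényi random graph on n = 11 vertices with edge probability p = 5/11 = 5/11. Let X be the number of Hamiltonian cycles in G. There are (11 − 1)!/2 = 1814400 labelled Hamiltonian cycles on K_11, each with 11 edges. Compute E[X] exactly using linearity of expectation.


K_11 has (11 − 1)!/2 = 1814400 labelled Hamiltonian cycles.
For each such Hamiltonian cycle H, let X_H = 1 if all 11 edges of H are present in G. Then P[X_H = 1] = p^{11} = (5/11)^{11} = 48828125/285311670611.
By linearity of expectation: E[X] = Σ_H E[X_H] = 1814400 · p^{11} = 1814400 · 48828125/285311670611 = 88593750000000/285311670611.
Numerically: E[X] ≈ 310.5.

E[X] = 1814400 · (5/11)^{11} = 88593750000000/285311670611 ≈ 310.5.


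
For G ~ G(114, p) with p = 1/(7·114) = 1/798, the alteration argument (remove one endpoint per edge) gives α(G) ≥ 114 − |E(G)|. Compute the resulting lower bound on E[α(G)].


E[|E(G)|] = C(114, 2)·p = 6441 · (1/798) = 113/14.
E[α(G)] ≥ n − E[|E(G)|] = 114 − 113/14 = 1483/14.
Numerically: ≈ 105.92857.
(This is only a lower bound; the true E[α(G)] may be larger.)

E[α(G)] ≥ 1483/14 ≈ 105.92857.


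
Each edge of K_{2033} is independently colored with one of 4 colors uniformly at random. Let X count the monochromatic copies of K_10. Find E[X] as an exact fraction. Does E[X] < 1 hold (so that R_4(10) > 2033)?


E[X] = C(2033, 10) · 4^{1 − 45} = 325074373196988390113235240 · 4^{−44} = 325074373196988390113235240/309485009821345068724781056.
As a reduced fraction: E[X] = 40634296649623548764154405/38685626227668133590597632 ≈ 1.050372.
Is E[X] < 1? NO.
Since E[X] ≥ 1, the first-moment bound is inconclusive at n = 2033; it does NOT by itself certify R_4(10) > 2033.

E[X] = 40634296649623548764154405/38685626227668133590597632 ≈ 1.050372; E[X] ≥ 1; first-moment method inconclusive here.


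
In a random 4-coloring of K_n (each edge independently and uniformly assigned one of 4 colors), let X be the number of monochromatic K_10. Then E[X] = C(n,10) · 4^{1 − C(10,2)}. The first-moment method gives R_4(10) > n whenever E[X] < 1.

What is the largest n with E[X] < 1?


We need C(n, 10) · 4^{1 − 45} < 1, i.e. C(n, 10) < 4^{45 − 1} = 309485009821345068724781056.
Check values of n near the boundary:
  n = 2017: C(2017, 10) = 300324964434452596180990448; 300324964434452596180990448 < 309485009821345068724781056? YES
  n = 2018: C(2018, 10) = 301820606687612220663963508; 301820606687612220663963508 < 309485009821345068724781056? YES
  n = 2019: C(2019, 10) = 303322949179835278009229628; 303322949179835278009229628 < 309485009821345068724781056? YES
  n = 2020: C(2020, 10) = 304832018578739931133653656; 304832018578739931133653656 < 309485009821345068724781056? YES
  n = 2021: C(2021, 10) = 306347841644770462864800616; 306347841644770462864800616 < 309485009821345068724781056? YES
  n = 2022: C(2022, 10) = 307870445231474093395937796; 307870445231474093395937796 < 309485009821345068724781056? YES
  n = 2023: C(2023, 10) = 309399856285778485315440716; 309399856285778485315440716 < 309485009821345068724781056? YES
  n = 2024: C(2024, 10) = 310936101848269937576192656; 310936101848269937576192656 < 309485009821345068724781056? NO
  n = 2025: C(2025, 10) = 312479209053472269772600560; 312479209053472269772600560 < 309485009821345068724781056? NO
  n = 2026: C(2026, 10) = 314029205130126398094885285; 314029205130126398094885285 < 309485009821345068724781056? NO
The largest n with C(n, 10) < 309485009821345068724781056 is n = 2023 (where E[X] = 77349964071444621328860179/77371252455336267181195264 ≈ 0.9997). Hence R_4(10) > 2023, i.e. R_4(10) ≥ 2024.

Largest n = 2023; hence R_4(10) > 2023.


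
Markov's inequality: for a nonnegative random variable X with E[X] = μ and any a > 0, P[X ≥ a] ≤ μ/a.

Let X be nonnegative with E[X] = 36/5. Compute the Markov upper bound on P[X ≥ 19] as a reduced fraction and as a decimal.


μ = E[X] = 36/5, a = 19.
Markov: P[X ≥ 19] ≤ μ/a = (36/5)/19 = 36/95.
Numerically: ≈ 0.379.
(Since a = 19 > μ = 7.200, the bound 36/95 is < 1 and informative.)

P[X ≥ 19] ≤ 36/95 ≈ 0.379.


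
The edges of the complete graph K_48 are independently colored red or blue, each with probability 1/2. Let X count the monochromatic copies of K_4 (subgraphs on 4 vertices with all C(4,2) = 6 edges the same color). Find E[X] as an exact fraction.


Let X = Σ_S X_S over the C(48, 4) = 194580 subsets S of size 4, where X_S = 1 if the K_4 on S is monochromatic.
For a fixed S, the K_4 on S has C(4, 2) = 6 edges. P[all 6 edges red] = (1/2)^6, and likewise for blue, so P[monochromatic] = 2·(1/2)^6 = 2^{1 − 6} = 1/32.
Summing: E[X] = C(48, 4) · 2^{1 − 6} = 194580 · 1/32 = 48645/8.
Numerically: E[X] ≈ 6080.6250.

E[X] = C(48,4)·2^(1−C(4,2)) = 48645/8 ≈ 6080.6250.


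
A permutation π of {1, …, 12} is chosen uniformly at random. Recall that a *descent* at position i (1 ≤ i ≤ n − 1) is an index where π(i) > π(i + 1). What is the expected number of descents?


Write X = Σ X_I over i = 1, …, 11, with X_I the indicator of one descent.
There are 11 indicators.
For each fixed i, the pair (π(i), π(i+1)) is a uniformly random ordered pair of distinct values from {1, …, 12}; by symmetry P[π(i) > π(i+1)] = 1/2.
By linearity: E[X] = 11 · (1/2) = (12 − 1) · (1/2) = 11/2 ≈ 5.500000.

E[X] = 11/2 = 5.500000.


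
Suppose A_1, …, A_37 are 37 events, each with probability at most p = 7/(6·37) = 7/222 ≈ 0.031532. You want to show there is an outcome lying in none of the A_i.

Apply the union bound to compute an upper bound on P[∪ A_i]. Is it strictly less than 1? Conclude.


Union bound: P[∪_{i=1}^{37} A_i] ≤ Σ_i P[A_i] ≤ 37·p = 37·(7/222) = 7/6.
Numerically: 7/6 ≈ 1.166667.
Is 7/6 < 1? NO.
Since the bound 7/6 is ≥ 1, the union bound is uninformative here; it does NOT by itself certify existence.

37·p = 7/6 ≈ 1.166667; existence NOT certified by the union bound.


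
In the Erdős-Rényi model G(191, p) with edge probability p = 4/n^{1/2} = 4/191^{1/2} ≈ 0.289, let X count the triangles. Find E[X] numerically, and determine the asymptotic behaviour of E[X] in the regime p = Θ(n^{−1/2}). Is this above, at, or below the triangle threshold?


Number of potential triangles: C(191, 3) = 1143135.
Each occurs with probability p³ ≈ (0.289)³ ≈ 2.42454e-02.
By linearity: E[X] = C(191, 3)·p³ ≈ 1143135 · 2.42454e-02 ≈ 27715.802.
Since α = 1/2 < 1, p = c/n^{1/2} ≫ 1/n is above the triangle threshold p ~ 1/n. Asymptotically E[X] ~ (c³/6)·n^{3(1−α)} = (4³/6)·n^{1.5} → ∞; triangles are abundant w.h.p.

E[X] ≈ 27715.802; in regime p = Θ(1/n^{1/2}) E[X] diverges (above the triangle threshold p ~ 1/n).


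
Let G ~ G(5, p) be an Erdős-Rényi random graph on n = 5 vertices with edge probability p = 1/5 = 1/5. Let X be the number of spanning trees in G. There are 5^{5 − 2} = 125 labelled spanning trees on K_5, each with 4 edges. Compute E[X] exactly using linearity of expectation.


K_5 has 5^{5 − 2} = 125 labelled spanning trees.
For each such spanning tree H, let X_H = 1 if all 4 edges of H are present in G. Then P[X_H = 1] = p^{4} = (1/5)^{4} = 1/625.
By linearity of expectation: E[X] = Σ_H E[X_H] = 125 · p^{4} = 125 · 1/625 = 1/5.
Numerically: E[X] ≈ 0.2.

E[X] = 125 · (1/5)^{4} = 1/5 ≈ 0.2.


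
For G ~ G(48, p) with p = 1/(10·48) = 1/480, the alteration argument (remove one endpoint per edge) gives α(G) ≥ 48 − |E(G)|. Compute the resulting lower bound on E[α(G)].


E[|E(G)|] = C(48, 2)·p = 1128 · (1/480) = 47/20.
E[α(G)] ≥ n − E[|E(G)|] = 48 − 47/20 = 913/20.
Numerically: ≈ 45.650000.
(This is only a lower bound; the true E[α(G)] may be larger.)

E[α(G)] ≥ 913/20 ≈ 45.650000.


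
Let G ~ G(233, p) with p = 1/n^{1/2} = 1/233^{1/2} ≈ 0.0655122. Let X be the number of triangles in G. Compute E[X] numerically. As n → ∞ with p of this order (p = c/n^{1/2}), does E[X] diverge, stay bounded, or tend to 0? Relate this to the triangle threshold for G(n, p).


Number of potential triangles: C(233, 3) = 2081156.
Each occurs with probability p³ ≈ (0.0655122)³ ≈ 2.81168147e-04.
By linearity: E[X] = C(233, 3)·p³ ≈ 2081156 · 2.81168147e-04 ≈ 585.154776.
Since α = 1/2 < 1, p = c/n^{1/2} ≫ 1/n is above the triangle threshold p ~ 1/n. Asymptotically E[X] ~ (c³/6)·n^{3(1−α)} = (1³/6)·n^{1.5} → ∞; triangles are abundant w.h.p.

E[X] ≈ 585.154776; in regime p = Θ(1/n^{1/2}) E[X] diverges (above the triangle threshold p ~ 1/n).


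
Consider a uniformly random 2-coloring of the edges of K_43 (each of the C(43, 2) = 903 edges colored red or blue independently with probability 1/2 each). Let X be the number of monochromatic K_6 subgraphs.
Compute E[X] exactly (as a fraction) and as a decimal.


Let X = Σ_S X_S over the C(43, 6) = 6096454 subsets S of size 6, where X_S = 1 if the K_6 on S is monochromatic.
For a fixed S, the K_6 on S has C(6, 2) = 15 edges. P[all 15 edges red] = (1/2)^15, and likewise for blue, so P[monochromatic] = 2·(1/2)^15 = 2^{1 − 15} = 1/16384.
Summing: E[X] = C(43, 6) · 2^{1 − 15} = 6096454 · 1/16384 = 3048227/8192.
Numerically: E[X] ≈ 372.098022.

E[X] = C(43,6)·2^(1−C(6,2)) = 3048227/8192 ≈ 372.098022.


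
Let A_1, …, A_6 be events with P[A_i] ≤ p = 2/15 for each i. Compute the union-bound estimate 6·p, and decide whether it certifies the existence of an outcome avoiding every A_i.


Union bound: P[∪_{i=1}^{6} A_i] ≤ Σ_i P[A_i] ≤ 6·p = 6·(2/15) = 4/5.
Numerically: 4/5 ≈ 0.8000000.
Is 4/5 < 1? YES.
Since P[∪ A_i] ≤ 4/5 < 1, the complement has P[∩ A_i^c] ≥ 1 − 4/5 = 1/5 > 0, so some outcome avoids every A_i.

6·p = 4/5 ≈ 0.8000000; existence CERTIFIED by the union bound.


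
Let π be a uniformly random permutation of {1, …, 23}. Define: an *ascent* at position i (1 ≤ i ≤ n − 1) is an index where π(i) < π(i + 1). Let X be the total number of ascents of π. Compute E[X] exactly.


Write X = Σ X_I over i = 1, …, 22, with X_I the indicator of one ascent.
There are 22 indicators.
For each fixed i, the pair (π(i), π(i+1)) is a uniformly random ordered pair of distinct values from {1, …, 23}; by symmetry P[π(i) < π(i+1)] = 1/2.
By linearity: E[X] = 22 · (1/2) = (23 − 1) · (1/2) = 11 ≈ 11.000000.

E[X] = 11 = 11.000000.


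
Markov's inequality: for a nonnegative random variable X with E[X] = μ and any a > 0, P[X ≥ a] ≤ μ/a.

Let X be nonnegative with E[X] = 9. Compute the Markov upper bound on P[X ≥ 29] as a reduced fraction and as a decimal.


μ = E[X] = 9, a = 29.
Markov: P[X ≥ 29] ≤ μ/a = (9)/29 = 9/29.
Numerically: ≈ 0.3103.
(Since a = 29 > μ = 9.0000, the bound 9/29 is < 1 and informative.)

P[X ≥ 29] ≤ 9/29 ≈ 0.3103.


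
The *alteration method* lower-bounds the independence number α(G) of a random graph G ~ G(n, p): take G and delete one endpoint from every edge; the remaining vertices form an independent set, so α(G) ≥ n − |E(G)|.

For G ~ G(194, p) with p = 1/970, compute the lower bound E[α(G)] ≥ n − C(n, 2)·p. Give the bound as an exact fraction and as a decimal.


E[|E(G)|] = C(194, 2)·p = 18721 · (1/970) = 193/10.
E[α(G)] ≥ n − E[|E(G)|] = 194 − 193/10 = 1747/10.
Numerically: ≈ 174.700.
(This is only a lower bound; the true E[α(G)] may be larger.)

E[α(G)] ≥ 1747/10 ≈ 174.700.


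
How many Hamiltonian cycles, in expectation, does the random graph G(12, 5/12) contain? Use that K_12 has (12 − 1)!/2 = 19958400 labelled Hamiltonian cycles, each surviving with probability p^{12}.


K_12 has (12 − 1)!/2 = 19958400 labelled Hamiltonian cycles.
For each such Hamiltonian cycle H, let X_H = 1 if all 12 edges of H are present in G. Then P[X_H = 1] = p^{12} = (5/12)^{12} = 244140625/8916100448256.
By linearity of expectation: E[X] = Σ_H E[X_H] = 19958400 · p^{12} = 19958400 · 244140625/8916100448256 = 469970703125/859963392.
Numerically: E[X] ≈ 547.

E[X] = 19958400 · (5/12)^{12} = 469970703125/859963392 ≈ 547.


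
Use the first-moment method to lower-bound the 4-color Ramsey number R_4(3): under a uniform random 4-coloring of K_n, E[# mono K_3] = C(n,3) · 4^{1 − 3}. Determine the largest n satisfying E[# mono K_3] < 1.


We need C(n, 3) · 4^{1 − 3} < 1, i.e. C(n, 3) < 4^{3 − 1} = 16.
Check values of n near the boundary:
  n = 4: C(4, 3) = 4; 4 < 16? YES
  n = 5: C(5, 3) = 10; 10 < 16? YES
  n = 6: C(6, 3) = 20; 20 < 16? NO
  n = 7: C(7, 3) = 35; 35 < 16? NO
The largest n with C(n, 3) < 16 is n = 5 (where E[X] = 5/8 ≈ 0.6250). Hence R_4(3) > 5, i.e. R_4(3) ≥ 6.

Largest n = 5; hence R_4(3) > 5.


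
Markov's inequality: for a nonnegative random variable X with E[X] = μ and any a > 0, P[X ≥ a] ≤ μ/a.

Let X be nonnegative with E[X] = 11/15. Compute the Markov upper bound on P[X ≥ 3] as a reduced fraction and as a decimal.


μ = E[X] = 11/15, a = 3.
Markov: P[X ≥ 3] ≤ μ/a = (11/15)/3 = 11/45.
Numerically: ≈ 0.2444.
(Since a = 3 > μ = 0.7333, the bound 11/45 is < 1 and informative.)

P[X ≥ 3] ≤ 11/45 ≈ 0.2444.


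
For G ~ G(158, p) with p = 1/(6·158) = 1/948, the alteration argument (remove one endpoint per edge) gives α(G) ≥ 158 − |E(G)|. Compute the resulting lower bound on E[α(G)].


E[|E(G)|] = C(158, 2)·p = 12403 · (1/948) = 157/12.
E[α(G)] ≥ n − E[|E(G)|] = 158 − 157/12 = 1739/12.
Numerically: ≈ 144.917.
(This is only a lower bound; the true E[α(G)] may be larger.)

E[α(G)] ≥ 1739/12 ≈ 144.917.


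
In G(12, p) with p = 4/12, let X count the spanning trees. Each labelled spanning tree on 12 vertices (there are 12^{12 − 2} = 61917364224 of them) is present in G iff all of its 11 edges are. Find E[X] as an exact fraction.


K_12 has 12^{12 − 2} = 61917364224 labelled spanning trees.
For each such spanning tree H, let X_H = 1 if all 11 edges of H are present in G. Then P[X_H = 1] = p^{11} = (1/3)^{11} = 1/177147.
Summing the indicators: E[X] = Σ_H E[X_H] = 61917364224 · p^{11} = 61917364224 · 1/177147 = 1048576/3.
Numerically: E[X] ≈ 3.4953e+05.

E[X] = 61917364224 · (1/3)^{11} = 1048576/3 ≈ 3.4953e+05.


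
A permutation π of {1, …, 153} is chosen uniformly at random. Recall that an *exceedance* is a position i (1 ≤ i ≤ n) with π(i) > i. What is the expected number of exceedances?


Write X = Σ_{i=1}^{153} X_i, where X_i = 1_{π(i) > i}.
For each fixed i, π(i) is uniform over {1, …, 153} (marginal of a uniform permutation), so P[π(i) > i] = (n − i)/n. Summing: Σ_{i=1}^{153} (n − i)/n = (0 + 1 + … + 152)/153 = 153(153 − 1)/(2·153) = (153 − 1)/2.
Hence E[X] = Σ_{i=1}^{153} (153 − i)/153 = 76 ≈ 76.0000.

E[X] = 76 = 76.0000.


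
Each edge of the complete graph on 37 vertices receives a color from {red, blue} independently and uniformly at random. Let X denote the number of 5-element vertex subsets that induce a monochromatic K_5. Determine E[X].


Let X = Σ_S X_S over the C(37, 5) = 435897 subsets S of size 5, where X_S = 1 if the K_5 on S is monochromatic.
For a fixed S, the K_5 on S has C(5, 2) = 10 edges. P[all 10 edges red] = (1/2)^10, and likewise for blue, so P[monochromatic] = 2·(1/2)^10 = 2^{1 − 10} = 1/512.
By linearity: E[X] = C(37, 5) · 2^{1 − 10} = 435897 · 1/512 = 435897/512.
Numerically: E[X] ≈ 851.361.

E[X] = C(37,5)·2^(1−C(5,2)) = 435897/512 ≈ 851.361.


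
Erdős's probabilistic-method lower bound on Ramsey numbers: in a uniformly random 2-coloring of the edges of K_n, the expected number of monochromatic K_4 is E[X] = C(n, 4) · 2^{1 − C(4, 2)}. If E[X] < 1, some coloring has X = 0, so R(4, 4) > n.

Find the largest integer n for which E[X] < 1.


We need C(n, 4) · 2^{1 − 6} < 1, i.e. C(n, 4) < 2^{6 − 1} = 32.
Check values of n near the boundary:
  n = 4: C(4, 4) = 1; 1 < 32? YES
  n = 5: C(5, 4) = 5; 5 < 32? YES
  n = 6: C(6, 4) = 15; 15 < 32? YES
  n = 7: C(7, 4) = 35; 35 < 32? NO
  n = 8: C(8, 4) = 70; 70 < 32? NO
The largest n with C(n, 4) < 32 is n = 6 (where E[X] = 15/32 ≈ 0.4687500). Hence R(4, 4) > 6, i.e. R(4, 4) ≥ 7.

Largest n = 6; hence R(4, 4) > 6.


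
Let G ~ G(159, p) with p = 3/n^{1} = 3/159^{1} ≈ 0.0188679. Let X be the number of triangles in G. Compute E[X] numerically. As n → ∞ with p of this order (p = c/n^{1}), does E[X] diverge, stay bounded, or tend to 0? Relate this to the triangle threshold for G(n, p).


Number of potential triangles: C(159, 3) = 657359.
Each occurs with probability p³ ≈ (0.0188679)³ ≈ 6.71695426e-06.
By linearity: E[X] = C(159, 3)·p³ ≈ 657359 · 6.71695426e-06 ≈ 4.415450.
Here α = 1, so p = 3/n is exactly at the triangle threshold p ~ 1/n. Asymptotically E[X] → c³/6 = 3³/6 = 9/2 ≈ 4.500000, a bounded constant. In this regime the triangle count is asymptotically Poisson(c³/6).

E[X] ≈ 4.415450; in regime p = Θ(1/n^{1}) E[X] stays bounded (at the triangle threshold p ~ 1/n).


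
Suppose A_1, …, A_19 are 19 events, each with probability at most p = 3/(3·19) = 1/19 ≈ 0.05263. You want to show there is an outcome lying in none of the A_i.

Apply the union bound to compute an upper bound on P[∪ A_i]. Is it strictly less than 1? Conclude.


Union bound: P[∪_{i=1}^{19} A_i] ≤ Σ_i P[A_i] ≤ 19·p = 19·(1/19) = 1.
Numerically: 1 ≈ 1.00000.
Is 1 < 1? NO.
Since the bound 1 is ≥ 1, the union bound is uninformative here; it does NOT by itself certify existence.

19·p = 1 ≈ 1.00000; existence NOT certified by the union bound.


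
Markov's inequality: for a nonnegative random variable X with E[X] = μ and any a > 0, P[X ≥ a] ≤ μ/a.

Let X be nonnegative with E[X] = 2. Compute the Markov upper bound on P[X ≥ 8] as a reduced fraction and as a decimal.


μ = E[X] = 2, a = 8.
Markov: P[X ≥ 8] ≤ μ/a = (2)/8 = 1/4.
Numerically: ≈ 0.2500.
(Since a = 8 > μ = 2.0000, the bound 1/4 is < 1 and informative.)

P[X ≥ 8] ≤ 1/4 ≈ 0.2500.


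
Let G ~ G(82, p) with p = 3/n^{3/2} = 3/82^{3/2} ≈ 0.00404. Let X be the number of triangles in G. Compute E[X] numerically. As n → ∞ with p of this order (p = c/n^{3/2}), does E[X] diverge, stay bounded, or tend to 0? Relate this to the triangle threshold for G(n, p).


Number of potential triangles: C(82, 3) = 88560.
Each occurs with probability p³ ≈ (0.00404)³ ≈ 6.594797e-08.
By linearity: E[X] = C(82, 3)·p³ ≈ 88560 · 6.594797e-08 ≈ 0.0058.
Since α = 3/2 > 1, p = c/n^{3/2} = o(1/n) is below the triangle threshold p ~ 1/n. Asymptotically E[X] ~ (c³/6)·n^{3(1−α)} = (3³/6)·n^{-1.5} → 0, so by Markov's inequality G has no triangles w.h.p.

E[X] ≈ 0.0058; in regime p = Θ(1/n^{3/2}) E[X] tends to 0 (below the triangle threshold p ~ 1/n).


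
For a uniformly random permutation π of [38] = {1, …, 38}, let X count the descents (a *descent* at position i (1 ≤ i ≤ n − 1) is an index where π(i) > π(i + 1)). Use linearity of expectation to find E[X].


Write X = Σ X_I over i = 1, …, 37, with X_I the indicator of one descent.
There are 37 indicators.
For each fixed i, the pair (π(i), π(i+1)) is a uniformly random ordered pair of distinct values from {1, …, 38}; by symmetry P[π(i) > π(i+1)] = 1/2.
By linearity: E[X] = 37 · (1/2) = (38 − 1) · (1/2) = 37/2 ≈ 18.50000.

E[X] = 37/2 = 18.50000.


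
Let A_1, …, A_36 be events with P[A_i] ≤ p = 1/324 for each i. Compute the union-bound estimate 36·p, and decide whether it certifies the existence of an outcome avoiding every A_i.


Union bound: P[∪_{i=1}^{36} A_i] ≤ Σ_i P[A_i] ≤ 36·p = 36·(1/324) = 1/9.
Numerically: 1/9 ≈ 0.1111111.
Is 1/9 < 1? YES.
Since P[∪ A_i] ≤ 1/9 < 1, the complement has P[∩ A_i^c] ≥ 1 − 1/9 = 8/9 > 0, so some outcome avoids every A_i.

36·p = 1/9 ≈ 0.1111111; existence CERTIFIED by the union bound.


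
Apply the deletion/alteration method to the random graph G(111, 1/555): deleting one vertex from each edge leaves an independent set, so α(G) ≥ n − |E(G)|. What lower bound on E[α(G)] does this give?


E[|E(G)|] = C(111, 2)·p = 6105 · (1/555) = 11.
E[α(G)] ≥ n − E[|E(G)|] = 111 − 11 = 100.
Numerically: ≈ 100.00000.
(This is only a lower bound; the true E[α(G)] may be larger.)

E[α(G)] ≥ 100 ≈ 100.00000.


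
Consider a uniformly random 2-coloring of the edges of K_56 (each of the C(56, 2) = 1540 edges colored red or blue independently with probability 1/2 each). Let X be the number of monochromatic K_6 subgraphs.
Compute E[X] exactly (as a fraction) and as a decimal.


Let X = Σ_S X_S over the C(56, 6) = 32468436 subsets S of size 6, where X_S = 1 if the K_6 on S is monochromatic.
For a fixed S, the K_6 on S has C(6, 2) = 15 edges. P[all 15 edges red] = (1/2)^15, and likewise for blue, so P[monochromatic] = 2·(1/2)^15 = 2^{1 − 15} = 1/16384.
By linearity: E[X] = C(56, 6) · 2^{1 − 15} = 32468436 · 1/16384 = 8117109/4096.
Numerically: E[X] ≈ 1981.71606.

E[X] = C(56,6)·2^(1−C(6,2)) = 8117109/4096 ≈ 1981.71606.


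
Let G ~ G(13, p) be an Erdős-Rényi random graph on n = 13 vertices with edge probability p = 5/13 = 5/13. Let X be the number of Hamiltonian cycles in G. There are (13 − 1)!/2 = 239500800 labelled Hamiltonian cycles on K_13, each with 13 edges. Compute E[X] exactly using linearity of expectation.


K_13 has (13 − 1)!/2 = 239500800 labelled Hamiltonian cycles.
For each such Hamiltonian cycle H, let X_H = 1 if all 13 edges of H are present in G. Then P[X_H = 1] = p^{13} = (5/13)^{13} = 1220703125/302875106592253.
By linearity of expectation: E[X] = Σ_H E[X_H] = 239500800 · p^{13} = 239500800 · 1220703125/302875106592253 = 292359375000000000/302875106592253.
Numerically: E[X] ≈ 965.28.

E[X] = 239500800 · (5/13)^{13} = 292359375000000000/302875106592253 ≈ 965.28.


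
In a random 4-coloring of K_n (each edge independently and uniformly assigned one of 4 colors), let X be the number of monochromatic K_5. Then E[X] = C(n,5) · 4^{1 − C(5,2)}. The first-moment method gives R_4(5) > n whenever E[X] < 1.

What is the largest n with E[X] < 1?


We need C(n, 5) · 4^{1 − 10} < 1, i.e. C(n, 5) < 4^{10 − 1} = 262144.
Check values of n near the boundary:
  n = 29: C(29, 5) = 118755; 118755 < 262144? YES
  n = 30: C(30, 5) = 142506; 142506 < 262144? YES
  n = 31: C(31, 5) = 169911; 169911 < 262144? YES
  n = 32: C(32, 5) = 201376; 201376 < 262144? YES
  n = 33: C(33, 5) = 237336; 237336 < 262144? YES
  n = 34: C(34, 5) = 278256; 278256 < 262144? NO
The largest n with C(n, 5) < 262144 is n = 33 (where E[X] = 29667/32768 ≈ 0.90536). Hence R_4(5) > 33, i.e. R_4(5) ≥ 34.

Largest n = 33; hence R_4(5) > 33.


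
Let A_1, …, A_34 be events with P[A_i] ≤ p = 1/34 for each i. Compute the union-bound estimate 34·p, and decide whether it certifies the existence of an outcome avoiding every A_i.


Union bound: P[∪_{i=1}^{34} A_i] ≤ Σ_i P[A_i] ≤ 34·p = 34·(1/34) = 1.
Numerically: 1 ≈ 1.000000.
Is 1 < 1? NO.
Since the bound 1 is ≥ 1, the union bound is uninformative here; it does NOT by itself certify existence.

34·p = 1 ≈ 1.000000; existence NOT certified by the union bound.


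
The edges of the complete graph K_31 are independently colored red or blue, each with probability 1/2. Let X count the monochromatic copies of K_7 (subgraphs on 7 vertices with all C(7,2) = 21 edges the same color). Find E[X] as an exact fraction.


Let X = Σ_S X_S over the C(31, 7) = 2629575 subsets S of size 7, where X_S = 1 if the K_7 on S is monochromatic.
For a fixed S, the K_7 on S has C(7, 2) = 21 edges. P[all 21 edges red] = (1/2)^21, and likewise for blue, so P[monochromatic] = 2·(1/2)^21 = 2^{1 − 21} = 1/1048576.
By linearity: E[X] = C(31, 7) · 2^{1 − 21} = 2629575 · 1/1048576 = 2629575/1048576.
Numerically: E[X] ≈ 2.507758.

E[X] = C(31,7)·2^(1−C(7,2)) = 2629575/1048576 ≈ 2.507758.


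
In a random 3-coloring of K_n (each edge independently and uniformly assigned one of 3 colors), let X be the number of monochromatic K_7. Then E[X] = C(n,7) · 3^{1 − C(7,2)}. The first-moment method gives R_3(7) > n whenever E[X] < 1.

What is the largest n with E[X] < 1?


We need C(n, 7) · 3^{1 − 21} < 1, i.e. C(n, 7) < 3^{21 − 1} = 3486784401.
Check values of n near the boundary:
  n = 78: C(78, 7) = 2641902120; 2641902120 < 3486784401? YES
  n = 79: C(79, 7) = 2898753715; 2898753715 < 3486784401? YES
  n = 80: C(80, 7) = 3176716400; 3176716400 < 3486784401? YES
  n = 81: C(81, 7) = 3477216600; 3477216600 < 3486784401? YES
  n = 82: C(82, 7) = 3801756816; 3801756816 < 3486784401? NO
  n = 83: C(83, 7) = 4151918628; 4151918628 < 3486784401? NO
  n = 84: C(84, 7) = 4529365776; 4529365776 < 3486784401? NO
The largest n with C(n, 7) < 3486784401 is n = 81 (where E[X] = 42928600/43046721 ≈ 0.9972560). Hence R_3(7) > 81, i.e. R_3(7) ≥ 82.

Largest n = 81; hence R_3(7) > 81.


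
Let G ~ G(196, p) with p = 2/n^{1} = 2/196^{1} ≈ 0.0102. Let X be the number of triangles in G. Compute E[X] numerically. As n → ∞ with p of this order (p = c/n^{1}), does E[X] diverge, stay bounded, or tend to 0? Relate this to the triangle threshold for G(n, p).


Number of potential triangles: C(196, 3) = 1235780.
Each occurs with probability p³ ≈ (0.0102)³ ≈ 1.062482e-06.
By linearity: E[X] = C(196, 3)·p³ ≈ 1235780 · 1.062482e-06 ≈ 1.3130.
Here α = 1, so p = 2/n is exactly at the triangle threshold p ~ 1/n. Asymptotically E[X] → c³/6 = 2³/6 = 4/3 ≈ 1.3333, a bounded constant. In this regime the triangle count is asymptotically Poisson(c³/6).

E[X] ≈ 1.3130; in regime p = Θ(1/n^{1}) E[X] stays bounded (at the triangle threshold p ~ 1/n).


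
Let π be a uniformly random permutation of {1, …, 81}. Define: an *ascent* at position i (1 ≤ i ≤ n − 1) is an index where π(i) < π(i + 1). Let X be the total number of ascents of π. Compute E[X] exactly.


Write X = Σ X_I over i = 1, …, 80, with X_I the indicator of one ascent.
There are 80 indicators.
For each fixed i, the pair (π(i), π(i+1)) is a uniformly random ordered pair of distinct values from {1, …, 81}; by symmetry P[π(i) < π(i+1)] = 1/2.
By linearity: E[X] = 80 · (1/2) = (81 − 1) · (1/2) = 40 ≈ 40.000000.

E[X] = 40 = 40.000000.


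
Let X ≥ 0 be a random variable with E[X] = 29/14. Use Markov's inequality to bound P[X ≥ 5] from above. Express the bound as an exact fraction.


μ = E[X] = 29/14, a = 5.
Markov: P[X ≥ 5] ≤ μ/a = (29/14)/5 = 29/70.
Numerically: ≈ 0.4143.
(Since a = 5 > μ = 2.0714, the bound 29/70 is < 1 and informative.)

P[X ≥ 5] ≤ 29/70 ≈ 0.4143.


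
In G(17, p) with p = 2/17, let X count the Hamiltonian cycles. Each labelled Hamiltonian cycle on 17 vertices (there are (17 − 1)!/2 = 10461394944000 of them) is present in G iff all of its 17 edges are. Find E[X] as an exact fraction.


K_17 has (17 − 1)!/2 = 10461394944000 labelled Hamiltonian cycles.
For each such Hamiltonian cycle H, let X_H = 1 if all 17 edges of H are present in G. Then P[X_H = 1] = p^{17} = (2/17)^{17} = 131072/827240261886336764177.
By linearity: E[X] = Σ_H E[X_H] = 10461394944000 · p^{17} = 10461394944000 · 131072/827240261886336764177 = 1371195958099968000/827240261886336764177.
Numerically: E[X] ≈ 0.00166.

E[X] = 10461394944000 · (2/17)^{17} = 1371195958099968000/827240261886336764177 ≈ 0.00166.


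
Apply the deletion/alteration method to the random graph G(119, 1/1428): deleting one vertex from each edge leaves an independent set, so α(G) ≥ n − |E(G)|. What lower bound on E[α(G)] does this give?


E[|E(G)|] = C(119, 2)·p = 7021 · (1/1428) = 59/12.
E[α(G)] ≥ n − E[|E(G)|] = 119 − 59/12 = 1369/12.
Numerically: ≈ 114.0833.
(This is only a lower bound; the true E[α(G)] may be larger.)

E[α(G)] ≥ 1369/12 ≈ 114.0833.


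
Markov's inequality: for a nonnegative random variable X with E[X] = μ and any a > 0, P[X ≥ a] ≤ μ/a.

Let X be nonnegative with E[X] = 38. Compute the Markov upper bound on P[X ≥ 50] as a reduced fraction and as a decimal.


μ = E[X] = 38, a = 50.
Markov: P[X ≥ 50] ≤ μ/a = (38)/50 = 19/25.
Numerically: ≈ 0.760000.
(Since a = 50 > μ = 38.000000, the bound 19/25 is < 1 and informative.)

P[X ≥ 50] ≤ 19/25 ≈ 0.760000.


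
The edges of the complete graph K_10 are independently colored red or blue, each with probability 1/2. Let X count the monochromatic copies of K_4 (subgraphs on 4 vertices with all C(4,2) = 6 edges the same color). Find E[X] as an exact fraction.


Let X = Σ_S X_S over the C(10, 4) = 210 subsets S of size 4, where X_S = 1 if the K_4 on S is monochromatic.
For a fixed S, the K_4 on S has C(4, 2) = 6 edges. P[all 6 edges red] = (1/2)^6, and likewise for blue, so P[monochromatic] = 2·(1/2)^6 = 2^{1 − 6} = 1/32.
By linearity: E[X] = C(10, 4) · 2^{1 − 6} = 210 · 1/32 = 105/16.
Numerically: E[X] ≈ 6.56250.

E[X] = C(10,4)·2^(1−C(4,2)) = 105/16 ≈ 6.56250.


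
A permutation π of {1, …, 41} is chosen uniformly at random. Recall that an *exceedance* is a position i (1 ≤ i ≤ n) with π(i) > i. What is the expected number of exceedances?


Write X = Σ_{i=1}^{41} X_i, where X_i = 1_{π(i) > i}.
For each fixed i, π(i) is uniform over {1, …, 41} (marginal of a uniform permutation), so P[π(i) > i] = (n − i)/n. Summing: Σ_{i=1}^{41} (n − i)/n = (0 + 1 + … + 40)/41 = 41(41 − 1)/(2·41) = (41 − 1)/2.
Hence E[X] = Σ_{i=1}^{41} (41 − i)/41 = 20 ≈ 20.000000.

E[X] = 20 = 20.000000.
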